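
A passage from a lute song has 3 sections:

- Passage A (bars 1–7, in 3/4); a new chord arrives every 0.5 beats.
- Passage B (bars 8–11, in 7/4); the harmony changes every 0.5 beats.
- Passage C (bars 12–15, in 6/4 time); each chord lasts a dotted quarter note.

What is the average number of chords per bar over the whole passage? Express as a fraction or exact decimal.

7.6 chords per bar

A: 7 × 3 = 21 beats ÷ 0.5 = 42 chords.
B: 4 × 7 = 28 beats ÷ 0.5 = 56 chords.
C: 4 × 6 = 24 beats ÷ 1.5 = 16 chords.
Overall: 114 chords over 15 bars → 114/15 = 7.6 chords per bar.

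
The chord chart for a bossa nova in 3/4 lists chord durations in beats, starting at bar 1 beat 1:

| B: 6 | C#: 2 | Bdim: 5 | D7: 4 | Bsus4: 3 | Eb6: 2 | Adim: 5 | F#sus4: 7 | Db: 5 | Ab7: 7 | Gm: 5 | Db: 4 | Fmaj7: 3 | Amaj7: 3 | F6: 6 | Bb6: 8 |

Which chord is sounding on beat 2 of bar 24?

Bb6

Beat 2 of bar 24 is beat (24−1)×3 + 2 = 71 overall.
Running totals: B ends at 6, C# ends at 8, Bdim ends at 13, D7 ends at 17, Bsus4 ends at 20, Eb6 ends at 22, Adim ends at 27, F#sus4 ends at 34, Db ends at 39, Ab7 ends at 46, Gm ends at 51, Db ends at 55, Fmaj7 ends at 58, Amaj7 ends at 61, F6 ends at 67, Bb6 ends at 75.
Beat 71 falls within Bb6.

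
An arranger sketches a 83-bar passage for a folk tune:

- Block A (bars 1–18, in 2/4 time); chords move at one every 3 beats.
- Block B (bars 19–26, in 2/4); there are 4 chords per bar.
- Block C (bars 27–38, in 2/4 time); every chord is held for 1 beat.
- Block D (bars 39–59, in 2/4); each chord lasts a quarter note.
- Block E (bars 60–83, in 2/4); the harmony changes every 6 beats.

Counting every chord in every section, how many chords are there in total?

118 chords

A: 18·2 = 36 beats, 36/3 = 12 chords.
B: 8·2 = 16 beats, 16/0.5 = 32 chords.
C: 12·2 = 24 beats, 24/1 = 24 chords.
D: 21·2 = 42 beats, 42/1 = 42 chords.
E: 24·2 = 48 beats, 48/6 = 8 chords.
Total: 12 + 32 + 24 + 42 + 8 = 118.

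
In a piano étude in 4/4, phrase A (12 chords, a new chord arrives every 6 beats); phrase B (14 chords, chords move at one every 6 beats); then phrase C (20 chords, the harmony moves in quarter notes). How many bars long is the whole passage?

44 bars

A: 12 × 6 = 72 beats = 18 bars.
B: 14 × 6 = 84 beats = 21 bars.
C: 20 × 1 = 20 beats = 5 bars.
Total: 18 + 21 + 5 = 44 bars.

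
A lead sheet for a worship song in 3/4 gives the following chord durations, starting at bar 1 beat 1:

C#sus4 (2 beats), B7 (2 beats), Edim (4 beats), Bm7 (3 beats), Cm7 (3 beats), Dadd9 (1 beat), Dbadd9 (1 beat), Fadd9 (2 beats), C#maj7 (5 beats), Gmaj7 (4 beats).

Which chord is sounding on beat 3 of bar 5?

Dadd9

Beat 3 of bar 5 is beat (5−1)×3 + 3 = 15 overall.
Running totals: C#sus4 ends at 2, B7 ends at 4, Edim ends at 8, Bm7 ends at 11, Cm7 ends at 14, Dadd9 ends at 15.
Beat 15 falls within Dadd9.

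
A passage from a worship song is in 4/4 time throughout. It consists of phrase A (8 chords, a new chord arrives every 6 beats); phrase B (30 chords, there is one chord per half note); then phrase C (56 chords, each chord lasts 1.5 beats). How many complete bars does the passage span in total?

A: 8 × 6 = 48 beats = 12 bars.
B: 30 × 2 = 60 beats = 15 bars.
C: 56 × 1.5 = 84 beats = 21 bars.
Total: 12 + 15 + 21 = 48 bars.

48 bars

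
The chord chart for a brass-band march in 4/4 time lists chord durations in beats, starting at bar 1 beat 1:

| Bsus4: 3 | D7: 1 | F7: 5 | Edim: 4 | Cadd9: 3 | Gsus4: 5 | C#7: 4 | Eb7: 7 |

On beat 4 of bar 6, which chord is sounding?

Beat 4 of bar 6 is beat (6−1)×4 + 4 = 24 overall.
Running totals: Bsus4 ends at 3, D7 ends at 4, F7 ends at 9, Edim ends at 13, Cadd9 ends at 16, Gsus4 ends at 21, C#7 ends at 25.
Beat 24 falls within C#7.

C#7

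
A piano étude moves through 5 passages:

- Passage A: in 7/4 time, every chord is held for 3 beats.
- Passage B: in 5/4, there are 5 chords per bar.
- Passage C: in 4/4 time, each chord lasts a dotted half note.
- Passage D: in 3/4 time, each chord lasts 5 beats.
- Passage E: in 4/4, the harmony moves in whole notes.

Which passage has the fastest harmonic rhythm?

A: 7/3 = 7/3 chords/bar.
B: 5/1 = 5 chords/bar.
C: 4/3 = 4/3 chords/bar.
D: 3/5 = 0.6 chords/bar.
E: 4/4 = 1 chord/bar.
Fastest is B at 5 chords/bar.

Passage B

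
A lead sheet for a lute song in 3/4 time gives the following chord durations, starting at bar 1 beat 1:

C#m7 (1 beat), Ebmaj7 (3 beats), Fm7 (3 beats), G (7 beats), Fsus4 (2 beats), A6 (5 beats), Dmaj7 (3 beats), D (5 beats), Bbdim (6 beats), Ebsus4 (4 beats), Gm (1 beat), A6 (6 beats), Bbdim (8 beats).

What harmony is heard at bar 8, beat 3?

Dmaj7

Beat 3 of bar 8 is beat (8−1)×3 + 3 = 24 overall.
Running totals: C#m7 ends at 1, Ebmaj7 ends at 4, Fm7 ends at 7, G ends at 14, Fsus4 ends at 16, A6 ends at 21, Dmaj7 ends at 24.
Beat 24 falls within Dmaj7.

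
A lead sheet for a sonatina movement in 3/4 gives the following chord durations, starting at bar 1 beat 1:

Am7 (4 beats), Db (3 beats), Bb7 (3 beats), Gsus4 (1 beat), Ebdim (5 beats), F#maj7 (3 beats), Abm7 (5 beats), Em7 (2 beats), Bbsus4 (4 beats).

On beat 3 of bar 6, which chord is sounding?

F#maj7

Beat 3 of bar 6 is beat (6−1)×3 + 3 = 18 overall.
Running totals: Am7 ends at 4, Db ends at 7, Bb7 ends at 10, Gsus4 ends at 11, Ebdim ends at 16, F#maj7 ends at 19.
Beat 18 falls within F#maj7.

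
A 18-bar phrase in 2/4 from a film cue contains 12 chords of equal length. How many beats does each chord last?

3 beats

18 bars × 2 beats/bar = 36 beats total.
36 beats ÷ 12 chords = 3 beats per chord.
(That is a dotted half note.)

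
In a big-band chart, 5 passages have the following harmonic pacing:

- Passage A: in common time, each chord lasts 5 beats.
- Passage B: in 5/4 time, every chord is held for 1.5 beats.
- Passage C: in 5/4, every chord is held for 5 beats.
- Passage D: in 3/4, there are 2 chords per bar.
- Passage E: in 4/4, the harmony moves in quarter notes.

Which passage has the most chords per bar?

A: 4 beats/bar ÷ 5 beats/chord = 0.8 chords/bar.
B: 5 beats/bar ÷ 1.5 beats/chord = 10/3 chords/bar.
C: 5 beats/bar ÷ 5 beats/chord = 1 chord/bar.
D: 3 beats/bar ÷ 1.5 beats/chord = 2 chords/bar.
E: 4 beats/bar ÷ 1 beat/chord = 4 chords/bar.
Fastest is E at 4 chords/bar.

Passage E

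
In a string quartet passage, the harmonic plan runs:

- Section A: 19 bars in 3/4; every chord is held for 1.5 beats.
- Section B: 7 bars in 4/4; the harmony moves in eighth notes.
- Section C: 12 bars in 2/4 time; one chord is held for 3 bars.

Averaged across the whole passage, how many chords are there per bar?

A: 19 × 3 = 57 beats ÷ 1.5 = 38 chords.
B: 7 × 4 = 28 beats ÷ 0.5 = 56 chords.
C: 12 × 2 = 24 beats ÷ 6 = 4 chords.
Overall: 98 chords over 38 bars → 98/38 = 49/19 chords per bar.

49/19 chords per bar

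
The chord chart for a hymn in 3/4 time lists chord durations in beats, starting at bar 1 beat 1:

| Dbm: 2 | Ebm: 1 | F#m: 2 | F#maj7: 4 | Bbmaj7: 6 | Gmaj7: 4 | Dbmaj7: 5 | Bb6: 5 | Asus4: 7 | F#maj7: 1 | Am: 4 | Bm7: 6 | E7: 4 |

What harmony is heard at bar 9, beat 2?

Beat 2 of bar 9 is beat (9−1)×3 + 2 = 26 overall.
Running totals: Dbm ends at 2, Ebm ends at 3, F#m ends at 5, F#maj7 ends at 9, Bbmaj7 ends at 15, Gmaj7 ends at 19, Dbmaj7 ends at 24, Bb6 ends at 29.
Beat 26 falls within Bb6.

Bb6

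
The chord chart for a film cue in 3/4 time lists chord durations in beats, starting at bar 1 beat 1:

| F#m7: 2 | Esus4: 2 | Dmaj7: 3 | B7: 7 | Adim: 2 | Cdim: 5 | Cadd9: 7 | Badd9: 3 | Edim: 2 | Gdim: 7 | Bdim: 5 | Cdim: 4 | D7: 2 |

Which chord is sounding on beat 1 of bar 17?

Cdim

Beat 1 of bar 17 is beat (17−1)×3 + 1 = 49 overall.
Running totals: F#m7 ends at 2, Esus4 ends at 4, Dmaj7 ends at 7, B7 ends at 14, Adim ends at 16, Cdim ends at 21, Cadd9 ends at 28, Badd9 ends at 31, Edim ends at 33, Gdim ends at 40, Bdim ends at 45, Cdim ends at 49.
Beat 49 falls within Cdim.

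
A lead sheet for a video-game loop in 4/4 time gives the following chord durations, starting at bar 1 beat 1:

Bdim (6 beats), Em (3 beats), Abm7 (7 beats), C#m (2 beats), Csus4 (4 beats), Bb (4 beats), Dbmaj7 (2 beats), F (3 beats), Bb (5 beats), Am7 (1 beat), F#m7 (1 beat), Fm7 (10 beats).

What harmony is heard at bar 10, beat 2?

F#m7

Beat 2 of bar 10 is beat (10−1)×4 + 2 = 38 overall.
Running totals: Bdim ends at 6, Em ends at 9, Abm7 ends at 16, C#m ends at 18, Csus4 ends at 22, Bb ends at 26, Dbmaj7 ends at 28, F ends at 31, Bb ends at 36, Am7 ends at 37, F#m7 ends at 38.
Beat 38 falls within F#m7.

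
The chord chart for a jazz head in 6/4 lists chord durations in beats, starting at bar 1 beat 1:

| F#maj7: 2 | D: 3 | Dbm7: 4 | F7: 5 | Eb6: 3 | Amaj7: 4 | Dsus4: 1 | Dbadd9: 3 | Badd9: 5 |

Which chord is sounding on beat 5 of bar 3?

Eb6

Beat 5 of bar 3 is beat (3−1)×6 + 5 = 17 overall.
Running totals: F#maj7 ends at 2, D ends at 5, Dbm7 ends at 9, F7 ends at 14, Eb6 ends at 17.
Beat 17 falls within Eb6.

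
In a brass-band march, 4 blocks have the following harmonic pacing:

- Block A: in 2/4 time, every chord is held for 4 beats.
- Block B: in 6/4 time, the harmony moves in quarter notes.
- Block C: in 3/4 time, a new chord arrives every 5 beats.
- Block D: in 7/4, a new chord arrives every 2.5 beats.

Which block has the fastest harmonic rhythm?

A: 2/4 = 0.5 chords/bar.
B: 6/1 = 6 chords/bar.
C: 3/5 = 0.6 chords/bar.
D: 7/2.5 = 2.8 chords/bar.
Fastest is B at 6 chords/bar.

Block B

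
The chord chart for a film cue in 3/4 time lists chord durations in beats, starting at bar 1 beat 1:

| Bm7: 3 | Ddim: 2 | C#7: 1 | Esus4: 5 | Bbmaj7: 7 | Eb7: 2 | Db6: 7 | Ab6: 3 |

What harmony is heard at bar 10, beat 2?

Ab6

Beat 2 of bar 10 is beat (10−1)×3 + 2 = 29 overall.
Running totals: Bm7 ends at 3, Ddim ends at 5, C#7 ends at 6, Esus4 ends at 11, Bbmaj7 ends at 18, Eb7 ends at 20, Db6 ends at 27, Ab6 ends at 30.
Beat 29 falls within Ab6.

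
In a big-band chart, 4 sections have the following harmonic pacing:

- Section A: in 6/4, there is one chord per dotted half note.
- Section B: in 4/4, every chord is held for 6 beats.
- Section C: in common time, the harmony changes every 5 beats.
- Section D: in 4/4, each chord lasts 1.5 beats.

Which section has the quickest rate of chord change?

A: each chord is 3 beats in 6/4, so 2 per bar.
B: each chord is 6 beats in 4/4, so 2/3 per bar.
C: each chord is 5 beats in 4/4, so 0.8 per bar.
D: each chord is 1.5 beats in 4/4, so 8/3 per bar.
Fastest is D at 8/3 chords/bar.

Section D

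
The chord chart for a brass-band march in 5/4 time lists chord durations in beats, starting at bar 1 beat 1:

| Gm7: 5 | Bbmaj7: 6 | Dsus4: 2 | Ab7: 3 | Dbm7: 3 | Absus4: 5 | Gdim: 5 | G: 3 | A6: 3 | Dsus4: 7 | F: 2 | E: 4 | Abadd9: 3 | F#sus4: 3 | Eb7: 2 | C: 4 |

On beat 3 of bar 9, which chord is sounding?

Beat 3 of bar 9 is beat (9−1)×5 + 3 = 43 overall.
Running totals: Gm7 ends at 5, Bbmaj7 ends at 11, Dsus4 ends at 13, Ab7 ends at 16, Dbm7 ends at 19, Absus4 ends at 24, Gdim ends at 29, G ends at 32, A6 ends at 35, Dsus4 ends at 42, F ends at 44.
Beat 43 falls within F.

F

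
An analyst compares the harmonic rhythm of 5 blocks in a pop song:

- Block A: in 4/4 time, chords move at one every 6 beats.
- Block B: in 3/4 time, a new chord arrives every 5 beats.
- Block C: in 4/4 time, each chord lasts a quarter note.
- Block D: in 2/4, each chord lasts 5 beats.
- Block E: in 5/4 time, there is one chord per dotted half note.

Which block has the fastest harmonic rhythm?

A: 4 beats/bar ÷ 6 beats/chord = 2/3 chords/bar.
B: 3 beats/bar ÷ 5 beats/chord = 0.6 chords/bar.
C: 4 beats/bar ÷ 1 beat/chord = 4 chords/bar.
D: 2 beats/bar ÷ 5 beats/chord = 0.4 chords/bar.
E: 5 beats/bar ÷ 3 beats/chord = 5/3 chords/bar.
Fastest is C at 4 chords/bar.

Block C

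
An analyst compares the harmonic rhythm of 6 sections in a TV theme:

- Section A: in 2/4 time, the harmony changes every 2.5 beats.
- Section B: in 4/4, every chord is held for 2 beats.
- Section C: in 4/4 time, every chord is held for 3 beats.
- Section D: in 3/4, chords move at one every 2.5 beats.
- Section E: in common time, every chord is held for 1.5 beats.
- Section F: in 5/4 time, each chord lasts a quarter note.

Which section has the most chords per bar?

Section F

A: 2/2.5 = 0.8 chords/bar.
B: 4/2 = 2 chords/bar.
C: 4/3 = 4/3 chords/bar.
D: 3/2.5 = 1.2 chords/bar.
E: 4/1.5 = 8/3 chords/bar.
F: 5/1 = 5 chords/bar.
Fastest is F at 5 chords/bar.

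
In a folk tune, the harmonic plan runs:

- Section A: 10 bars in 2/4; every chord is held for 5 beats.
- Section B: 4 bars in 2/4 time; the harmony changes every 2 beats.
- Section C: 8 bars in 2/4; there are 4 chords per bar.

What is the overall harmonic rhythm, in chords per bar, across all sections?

A: 10 × 2 = 20 beats ÷ 5 = 4 chords.
B: 4 × 2 = 8 beats ÷ 2 = 4 chords.
C: 8 × 2 = 16 beats ÷ 0.5 = 32 chords.
Overall: 40 chords over 22 bars → 40/22 = 20/11 chords per bar.

20/11 chords per bar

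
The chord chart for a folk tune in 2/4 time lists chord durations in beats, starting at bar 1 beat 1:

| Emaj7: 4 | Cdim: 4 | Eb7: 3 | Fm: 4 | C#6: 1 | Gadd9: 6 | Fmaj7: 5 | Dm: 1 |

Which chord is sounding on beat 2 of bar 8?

Beat 2 of bar 8 is beat (8−1)×2 + 2 = 16 overall.
Running totals: Emaj7 ends at 4, Cdim ends at 8, Eb7 ends at 11, Fm ends at 15, C#6 ends at 16.
Beat 16 falls within C#6.

C#6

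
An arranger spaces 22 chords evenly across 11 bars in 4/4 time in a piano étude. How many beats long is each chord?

2 beats

11 bars × 4 beats/bar = 44 beats total.
44 beats ÷ 22 chords = 2 beats per chord.
(That is a half note.)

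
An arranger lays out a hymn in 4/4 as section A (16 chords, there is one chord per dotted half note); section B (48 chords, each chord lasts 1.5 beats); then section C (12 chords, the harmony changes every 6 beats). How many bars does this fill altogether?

A: 16 × 3 = 48 beats = 12 bars.
B: 48 × 1.5 = 72 beats = 18 bars.
C: 12 × 6 = 72 beats = 18 bars.
Total: 12 + 18 + 18 = 48 bars.

48 bars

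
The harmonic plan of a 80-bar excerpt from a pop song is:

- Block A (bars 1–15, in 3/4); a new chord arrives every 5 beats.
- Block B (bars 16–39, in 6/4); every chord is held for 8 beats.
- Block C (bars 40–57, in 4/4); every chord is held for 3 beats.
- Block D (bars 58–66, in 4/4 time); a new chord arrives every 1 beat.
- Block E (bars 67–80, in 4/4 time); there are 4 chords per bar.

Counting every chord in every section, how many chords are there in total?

143 chords

A has 45 beats and chords last 5 each, so 9 chords.
B has 144 beats and chords last 8 each, so 18 chords.
C has 72 beats and chords last 3 each, so 24 chords.
D has 36 beats and chords last 1 each, so 36 chords.
E has 56 beats and chords last 1 each, so 56 chords.
Total: 9 + 18 + 24 + 36 + 56 = 143.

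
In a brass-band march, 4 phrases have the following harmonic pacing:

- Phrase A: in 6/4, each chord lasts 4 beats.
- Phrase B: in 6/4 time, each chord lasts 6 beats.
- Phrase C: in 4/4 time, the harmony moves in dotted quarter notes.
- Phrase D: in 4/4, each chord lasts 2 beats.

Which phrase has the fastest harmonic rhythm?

Phrase C

A: each chord is 4 beats in 6/4, so 1.5 per bar.
B: each chord is 6 beats in 6/4, so 1 per bar.
C: each chord is 1.5 beats in 4/4, so 8/3 per bar.
D: each chord is 2 beats in 4/4, so 2 per bar.
Fastest is C at 8/3 chords/bar.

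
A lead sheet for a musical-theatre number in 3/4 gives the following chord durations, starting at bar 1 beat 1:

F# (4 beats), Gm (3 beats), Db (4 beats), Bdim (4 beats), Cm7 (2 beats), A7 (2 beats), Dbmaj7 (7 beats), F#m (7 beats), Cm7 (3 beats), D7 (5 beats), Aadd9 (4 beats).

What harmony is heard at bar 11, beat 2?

F#m

Beat 2 of bar 11 is beat (11−1)×3 + 2 = 32 overall.
Running totals: F# ends at 4, Gm ends at 7, Db ends at 11, Bdim ends at 15, Cm7 ends at 17, A7 ends at 19, Dbmaj7 ends at 26, F#m ends at 33.
Beat 32 falls within F#m.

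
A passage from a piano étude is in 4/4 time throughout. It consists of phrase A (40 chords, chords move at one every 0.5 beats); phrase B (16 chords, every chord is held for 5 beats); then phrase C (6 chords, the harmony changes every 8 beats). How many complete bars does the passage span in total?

37 bars

A: 40 × 0.5 = 20 beats = 5 bars.
B: 16 × 5 = 80 beats = 20 bars.
C: 6 × 8 = 48 beats = 12 bars.
Total: 5 + 20 + 12 = 37 bars.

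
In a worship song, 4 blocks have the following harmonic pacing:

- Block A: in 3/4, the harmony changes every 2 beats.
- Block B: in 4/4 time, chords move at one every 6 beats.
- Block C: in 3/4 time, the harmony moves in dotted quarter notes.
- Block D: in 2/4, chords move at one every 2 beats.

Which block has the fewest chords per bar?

A: 3 beats/bar ÷ 2 beats/chord = 1.5 chords/bar.
B: 4 beats/bar ÷ 6 beats/chord = 2/3 chords/bar.
C: 3 beats/bar ÷ 1.5 beats/chord = 2 chords/bar.
D: 2 beats/bar ÷ 2 beats/chord = 1 chord/bar.
Slowest is B at 2/3 chords/bar.

Block B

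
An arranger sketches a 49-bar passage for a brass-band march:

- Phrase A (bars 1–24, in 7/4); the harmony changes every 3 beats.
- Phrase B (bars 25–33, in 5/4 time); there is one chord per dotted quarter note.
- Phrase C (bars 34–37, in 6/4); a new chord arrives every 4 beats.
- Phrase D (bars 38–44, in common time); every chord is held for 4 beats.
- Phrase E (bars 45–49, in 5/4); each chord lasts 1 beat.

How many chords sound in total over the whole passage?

124 chords

A has 168 beats and chords last 3 each, so 56 chords.
B has 45 beats and chords last 1.5 each, so 30 chords.
C has 24 beats and chords last 4 each, so 6 chords.
D has 28 beats and chords last 4 each, so 7 chords.
E has 25 beats and chords last 1 each, so 25 chords.
Total: 56 + 30 + 6 + 7 + 25 = 124.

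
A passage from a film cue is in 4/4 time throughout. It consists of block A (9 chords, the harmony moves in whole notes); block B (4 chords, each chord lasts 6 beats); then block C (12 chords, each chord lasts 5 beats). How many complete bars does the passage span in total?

30 bars

A: 9 × 4 = 36 beats = 9 bars.
B: 4 × 6 = 24 beats = 6 bars.
C: 12 × 5 = 60 beats = 15 bars.
Total: 9 + 6 + 15 = 30 bars.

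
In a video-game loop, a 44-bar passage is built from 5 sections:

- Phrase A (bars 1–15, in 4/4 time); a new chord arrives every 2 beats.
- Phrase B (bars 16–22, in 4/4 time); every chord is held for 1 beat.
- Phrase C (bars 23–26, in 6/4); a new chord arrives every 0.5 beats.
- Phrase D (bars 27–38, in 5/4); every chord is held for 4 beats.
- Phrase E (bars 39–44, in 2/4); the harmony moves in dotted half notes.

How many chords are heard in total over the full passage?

A: 15·4 = 60 beats, 60/2 = 30 chords.
B: 7·4 = 28 beats, 28/1 = 28 chords.
C: 4·6 = 24 beats, 24/0.5 = 48 chords.
D: 12·5 = 60 beats, 60/4 = 15 chords.
E: 6·2 = 12 beats, 12/3 = 4 chords.
Total: 30 + 28 + 48 + 15 + 4 = 125.

125 chords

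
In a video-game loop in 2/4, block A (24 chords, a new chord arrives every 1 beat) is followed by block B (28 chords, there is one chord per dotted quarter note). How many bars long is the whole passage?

A: 24 × 1 = 24 beats = 12 bars.
B: 28 × 1.5 = 42 beats = 21 bars.
Total: 12 + 21 = 33 bars.

33 bars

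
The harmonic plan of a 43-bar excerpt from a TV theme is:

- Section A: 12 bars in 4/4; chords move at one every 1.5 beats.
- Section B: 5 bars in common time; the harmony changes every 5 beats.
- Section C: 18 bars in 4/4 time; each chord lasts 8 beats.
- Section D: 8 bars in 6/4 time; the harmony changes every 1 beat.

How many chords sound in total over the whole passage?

A: 12·4 = 48 beats, 48/1.5 = 32 chords.
B: 5·4 = 20 beats, 20/5 = 4 chords.
C: 18·4 = 72 beats, 72/8 = 9 chords.
D: 8·6 = 48 beats, 48/1 = 48 chords.
Total: 32 + 4 + 9 + 48 = 93.

93 chords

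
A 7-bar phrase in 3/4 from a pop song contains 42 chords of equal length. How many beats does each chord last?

0.5 beats

7 bars × 3 beats/bar = 21 beats total.
21 beats ÷ 42 chords = 0.5 beats per chord.
(That is an eighth note.)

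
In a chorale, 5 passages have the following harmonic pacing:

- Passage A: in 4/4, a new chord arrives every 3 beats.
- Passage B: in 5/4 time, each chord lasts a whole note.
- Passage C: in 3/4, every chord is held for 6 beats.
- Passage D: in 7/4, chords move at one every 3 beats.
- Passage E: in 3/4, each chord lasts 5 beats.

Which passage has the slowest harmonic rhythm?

A: each chord is 3 beats in 4/4, so 4/3 per bar.
B: each chord is 4 beats in 5/4, so 1.25 per bar.
C: each chord is 6 beats in 3/4, so 0.5 per bar.
D: each chord is 3 beats in 7/4, so 7/3 per bar.
E: each chord is 5 beats in 3/4, so 0.6 per bar.
Slowest is C at 0.5 chords/bar.

Passage C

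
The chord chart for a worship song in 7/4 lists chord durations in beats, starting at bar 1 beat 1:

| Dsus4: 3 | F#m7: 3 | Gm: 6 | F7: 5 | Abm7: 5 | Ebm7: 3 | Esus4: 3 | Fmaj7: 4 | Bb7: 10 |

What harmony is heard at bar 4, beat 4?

Ebm7

Beat 4 of bar 4 is beat (4−1)×7 + 4 = 25 overall.
Running totals: Dsus4 ends at 3, F#m7 ends at 6, Gm ends at 12, F7 ends at 17, Abm7 ends at 22, Ebm7 ends at 25.
Beat 25 falls within Ebm7.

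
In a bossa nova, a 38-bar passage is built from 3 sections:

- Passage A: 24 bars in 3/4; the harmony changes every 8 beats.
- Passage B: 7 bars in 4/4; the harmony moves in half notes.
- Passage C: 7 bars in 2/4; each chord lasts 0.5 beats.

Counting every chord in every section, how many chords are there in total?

51 chords

A has 72 beats and chords last 8 each, so 9 chords.
B has 28 beats and chords last 2 each, so 14 chords.
C has 14 beats and chords last 0.5 each, so 28 chords.
Total: 9 + 14 + 28 = 51.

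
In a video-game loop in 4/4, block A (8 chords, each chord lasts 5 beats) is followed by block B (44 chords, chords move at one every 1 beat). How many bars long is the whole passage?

A: 8 × 5 = 40 beats = 10 bars.
B: 44 × 1 = 44 beats = 11 bars.
Total: 10 + 11 = 21 bars.

21 bars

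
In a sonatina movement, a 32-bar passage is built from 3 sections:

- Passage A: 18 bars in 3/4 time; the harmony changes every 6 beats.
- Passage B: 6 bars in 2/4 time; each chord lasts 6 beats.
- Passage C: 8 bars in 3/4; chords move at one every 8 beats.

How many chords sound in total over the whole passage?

A: 18 bars × 3 beats = 54 beats; 6 beats/chord → 9 chords.
B: 6 bars × 2 beats = 12 beats; 6 beats/chord → 2 chords.
C: 8 bars × 3 beats = 24 beats; 8 beats/chord → 3 chords.
Total: 9 + 2 + 3 = 14.

14 chords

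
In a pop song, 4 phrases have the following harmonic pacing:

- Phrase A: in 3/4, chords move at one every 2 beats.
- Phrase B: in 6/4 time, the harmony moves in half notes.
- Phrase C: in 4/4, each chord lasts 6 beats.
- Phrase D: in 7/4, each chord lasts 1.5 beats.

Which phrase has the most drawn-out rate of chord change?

A: 3/2 = 1.5 chords/bar.
B: 6/2 = 3 chords/bar.
C: 4/6 = 2/3 chords/bar.
D: 7/1.5 = 14/3 chords/bar.
Slowest is C at 2/3 chords/bar.

Phrase C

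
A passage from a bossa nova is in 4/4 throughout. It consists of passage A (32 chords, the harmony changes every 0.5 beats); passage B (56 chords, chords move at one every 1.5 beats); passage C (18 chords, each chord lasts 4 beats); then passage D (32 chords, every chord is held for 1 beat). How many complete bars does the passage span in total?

51 bars

A: 32 × 0.5 = 16 beats = 4 bars.
B: 56 × 1.5 = 84 beats = 21 bars.
C: 18 × 4 = 72 beats = 18 bars.
D: 32 × 1 = 32 beats = 8 bars.
Total: 4 + 21 + 18 + 8 = 51 bars.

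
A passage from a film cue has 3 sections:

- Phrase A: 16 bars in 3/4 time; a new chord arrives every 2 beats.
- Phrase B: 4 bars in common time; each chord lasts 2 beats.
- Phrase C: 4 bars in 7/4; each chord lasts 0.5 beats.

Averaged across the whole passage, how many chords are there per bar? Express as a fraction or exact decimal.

A: 16 × 3 = 48 beats ÷ 2 = 24 chords.
B: 4 × 4 = 16 beats ÷ 2 = 8 chords.
C: 4 × 7 = 28 beats ÷ 0.5 = 56 chords.
Overall: 88 chords over 24 bars → 88/24 = 11/3 chords per bar.

11/3 chords per bar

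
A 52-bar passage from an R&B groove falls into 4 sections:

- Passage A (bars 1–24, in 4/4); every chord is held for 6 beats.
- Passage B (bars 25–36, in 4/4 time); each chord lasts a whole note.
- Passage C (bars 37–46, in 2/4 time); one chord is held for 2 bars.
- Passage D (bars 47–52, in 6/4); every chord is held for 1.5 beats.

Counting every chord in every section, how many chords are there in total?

A: 24·4 = 96 beats, 96/6 = 16 chords.
B: 12·4 = 48 beats, 48/4 = 12 chords.
C: 10·2 = 20 beats, 20/4 = 5 chords.
D: 6·6 = 36 beats, 36/1.5 = 24 chords.
Total: 16 + 12 + 5 + 24 = 57.

57 chords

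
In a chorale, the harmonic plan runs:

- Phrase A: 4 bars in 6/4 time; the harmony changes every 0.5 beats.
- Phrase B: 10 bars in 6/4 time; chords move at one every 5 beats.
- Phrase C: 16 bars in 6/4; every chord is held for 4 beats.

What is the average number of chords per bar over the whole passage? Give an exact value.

A: 4 × 6 = 24 beats ÷ 0.5 = 48 chords.
B: 10 × 6 = 60 beats ÷ 5 = 12 chords.
C: 16 × 6 = 96 beats ÷ 4 = 24 chords.
Overall: 84 chords over 30 bars → 84/30 = 2.8 chords per bar.

2.8 chords per bar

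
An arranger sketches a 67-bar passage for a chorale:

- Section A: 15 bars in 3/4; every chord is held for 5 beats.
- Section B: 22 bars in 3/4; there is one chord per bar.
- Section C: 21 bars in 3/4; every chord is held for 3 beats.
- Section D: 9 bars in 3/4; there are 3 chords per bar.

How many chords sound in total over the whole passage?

A: 15·3 = 45 beats, 45/5 = 9 chords.
B: 22·3 = 66 beats, 66/3 = 22 chords.
C: 21·3 = 63 beats, 63/3 = 21 chords.
D: 9·3 = 27 beats, 27/1 = 27 chords.
Total: 9 + 22 + 21 + 27 = 79.

79 chords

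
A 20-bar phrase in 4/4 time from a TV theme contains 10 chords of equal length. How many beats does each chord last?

8 beats

20 bars × 4 beats/bar = 80 beats total.
80 beats ÷ 10 chords = 8 beats per chord.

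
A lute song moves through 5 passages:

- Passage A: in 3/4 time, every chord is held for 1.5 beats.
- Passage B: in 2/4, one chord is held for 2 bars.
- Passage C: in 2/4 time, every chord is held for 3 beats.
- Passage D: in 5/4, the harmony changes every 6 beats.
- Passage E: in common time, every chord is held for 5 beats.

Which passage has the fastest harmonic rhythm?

A: each chord is 1.5 beats in 3/4, so 2 per bar.
B: each chord is 4 beats in 2/4, so 0.5 per bar.
C: each chord is 3 beats in 2/4, so 2/3 per bar.
D: each chord is 6 beats in 5/4, so 5/6 per bar.
E: each chord is 5 beats in 4/4, so 0.8 per bar.
Fastest is A at 2 chords/bar.

Passage A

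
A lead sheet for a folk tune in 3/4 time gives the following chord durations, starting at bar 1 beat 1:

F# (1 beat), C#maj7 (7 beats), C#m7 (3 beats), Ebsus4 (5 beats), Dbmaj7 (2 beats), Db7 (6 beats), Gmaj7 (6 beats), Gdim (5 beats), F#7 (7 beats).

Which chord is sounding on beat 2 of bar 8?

Db7

Beat 2 of bar 8 is beat (8−1)×3 + 2 = 23 overall.
Running totals: F# ends at 1, C#maj7 ends at 8, C#m7 ends at 11, Ebsus4 ends at 16, Dbmaj7 ends at 18, Db7 ends at 24.
Beat 23 falls within Db7.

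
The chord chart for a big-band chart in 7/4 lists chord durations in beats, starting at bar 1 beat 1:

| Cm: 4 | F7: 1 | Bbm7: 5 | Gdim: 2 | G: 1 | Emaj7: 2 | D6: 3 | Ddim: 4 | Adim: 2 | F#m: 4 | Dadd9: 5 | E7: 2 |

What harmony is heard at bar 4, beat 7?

Beat 7 of bar 4 is beat (4−1)×7 + 7 = 28 overall.
Running totals: Cm ends at 4, F7 ends at 5, Bbm7 ends at 10, Gdim ends at 12, G ends at 13, Emaj7 ends at 15, D6 ends at 18, Ddim ends at 22, Adim ends at 24, F#m ends at 28.
Beat 28 falls within F#m.

F#m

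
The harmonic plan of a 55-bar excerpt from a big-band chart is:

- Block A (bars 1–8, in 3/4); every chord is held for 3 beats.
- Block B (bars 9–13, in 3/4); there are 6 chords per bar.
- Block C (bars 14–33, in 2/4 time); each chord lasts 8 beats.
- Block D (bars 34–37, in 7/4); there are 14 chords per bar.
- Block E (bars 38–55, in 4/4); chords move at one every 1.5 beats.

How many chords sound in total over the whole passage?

A has 24 beats and chords last 3 each, so 8 chords.
B has 15 beats and chords last 0.5 each, so 30 chords.
C has 40 beats and chords last 8 each, so 5 chords.
D has 28 beats and chords last 0.5 each, so 56 chords.
E has 72 beats and chords last 1.5 each, so 48 chords.
Total: 8 + 30 + 5 + 56 + 48 = 147.

147 chords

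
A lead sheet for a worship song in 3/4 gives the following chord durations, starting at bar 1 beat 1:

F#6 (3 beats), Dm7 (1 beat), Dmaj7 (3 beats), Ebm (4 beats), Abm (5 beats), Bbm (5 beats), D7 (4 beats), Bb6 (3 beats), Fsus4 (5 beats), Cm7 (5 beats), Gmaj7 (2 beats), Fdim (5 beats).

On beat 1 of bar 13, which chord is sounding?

Cm7

Beat 1 of bar 13 is beat (13−1)×3 + 1 = 37 overall.
Running totals: F#6 ends at 3, Dm7 ends at 4, Dmaj7 ends at 7, Ebm ends at 11, Abm ends at 16, Bbm ends at 21, D7 ends at 25, Bb6 ends at 28, Fsus4 ends at 33, Cm7 ends at 38.
Beat 37 falls within Cm7.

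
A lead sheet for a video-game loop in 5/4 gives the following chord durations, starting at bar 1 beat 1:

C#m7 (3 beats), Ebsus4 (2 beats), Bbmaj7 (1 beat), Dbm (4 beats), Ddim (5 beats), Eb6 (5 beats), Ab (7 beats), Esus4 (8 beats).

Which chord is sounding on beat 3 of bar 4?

Eb6

Beat 3 of bar 4 is beat (4−1)×5 + 3 = 18 overall.
Running totals: C#m7 ends at 3, Ebsus4 ends at 5, Bbmaj7 ends at 6, Dbm ends at 10, Ddim ends at 15, Eb6 ends at 20.
Beat 18 falls within Eb6.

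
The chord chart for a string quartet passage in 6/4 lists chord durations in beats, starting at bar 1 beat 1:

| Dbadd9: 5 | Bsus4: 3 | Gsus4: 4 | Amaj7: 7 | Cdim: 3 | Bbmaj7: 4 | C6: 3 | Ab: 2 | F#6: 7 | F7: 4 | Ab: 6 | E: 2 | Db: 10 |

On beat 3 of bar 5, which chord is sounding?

C6

Beat 3 of bar 5 is beat (5−1)×6 + 3 = 27 overall.
Running totals: Dbadd9 ends at 5, Bsus4 ends at 8, Gsus4 ends at 12, Amaj7 ends at 19, Cdim ends at 22, Bbmaj7 ends at 26, C6 ends at 29.
Beat 27 falls within C6.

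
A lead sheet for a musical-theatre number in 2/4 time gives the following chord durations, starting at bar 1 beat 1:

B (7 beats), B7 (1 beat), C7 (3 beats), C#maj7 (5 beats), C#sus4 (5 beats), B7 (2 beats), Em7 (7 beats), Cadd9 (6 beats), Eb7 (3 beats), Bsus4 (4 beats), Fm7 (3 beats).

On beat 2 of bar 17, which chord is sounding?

Cadd9

Beat 2 of bar 17 is beat (17−1)×2 + 2 = 34 overall.
Running totals: B ends at 7, B7 ends at 8, C7 ends at 11, C#maj7 ends at 16, C#sus4 ends at 21, B7 ends at 23, Em7 ends at 30, Cadd9 ends at 36.
Beat 34 falls within Cadd9.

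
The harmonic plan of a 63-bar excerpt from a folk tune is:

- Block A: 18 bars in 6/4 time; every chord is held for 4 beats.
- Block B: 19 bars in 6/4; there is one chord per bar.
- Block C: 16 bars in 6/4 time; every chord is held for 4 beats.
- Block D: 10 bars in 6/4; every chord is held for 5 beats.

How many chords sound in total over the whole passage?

A has 108 beats and chords last 4 each, so 27 chords.
B has 114 beats and chords last 6 each, so 19 chords.
C has 96 beats and chords last 4 each, so 24 chords.
D has 60 beats and chords last 5 each, so 12 chords.
Total: 27 + 19 + 24 + 12 = 82.

82 chords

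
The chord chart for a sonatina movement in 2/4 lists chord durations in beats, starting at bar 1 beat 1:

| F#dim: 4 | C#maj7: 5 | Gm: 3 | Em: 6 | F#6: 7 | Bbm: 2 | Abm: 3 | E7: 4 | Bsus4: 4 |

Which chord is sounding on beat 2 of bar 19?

Bsus4

Beat 2 of bar 19 is beat (19−1)×2 + 2 = 38 overall.
Running totals: F#dim ends at 4, C#maj7 ends at 9, Gm ends at 12, Em ends at 18, F#6 ends at 25, Bbm ends at 27, Abm ends at 30, E7 ends at 34, Bsus4 ends at 38.
Beat 38 falls within Bsus4.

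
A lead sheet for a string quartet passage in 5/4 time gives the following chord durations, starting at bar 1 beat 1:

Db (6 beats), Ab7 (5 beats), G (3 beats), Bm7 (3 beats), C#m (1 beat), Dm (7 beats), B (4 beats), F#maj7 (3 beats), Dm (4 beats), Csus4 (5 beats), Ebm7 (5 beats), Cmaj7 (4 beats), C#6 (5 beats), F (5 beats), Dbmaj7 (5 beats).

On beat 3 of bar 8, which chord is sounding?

Beat 3 of bar 8 is beat (8−1)×5 + 3 = 38 overall.
Running totals: Db ends at 6, Ab7 ends at 11, G ends at 14, Bm7 ends at 17, C#m ends at 18, Dm ends at 25, B ends at 29, F#maj7 ends at 32, Dm ends at 36, Csus4 ends at 41.
Beat 38 falls within Csus4.

Csus4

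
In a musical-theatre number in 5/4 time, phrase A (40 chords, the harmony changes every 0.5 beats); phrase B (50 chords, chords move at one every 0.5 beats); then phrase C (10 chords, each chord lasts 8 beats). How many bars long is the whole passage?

A: 40 × 0.5 = 20 beats = 4 bars.
B: 50 × 0.5 = 25 beats = 5 bars.
C: 10 × 8 = 80 beats = 16 bars.
Total: 4 + 5 + 16 = 25 bars.

25 bars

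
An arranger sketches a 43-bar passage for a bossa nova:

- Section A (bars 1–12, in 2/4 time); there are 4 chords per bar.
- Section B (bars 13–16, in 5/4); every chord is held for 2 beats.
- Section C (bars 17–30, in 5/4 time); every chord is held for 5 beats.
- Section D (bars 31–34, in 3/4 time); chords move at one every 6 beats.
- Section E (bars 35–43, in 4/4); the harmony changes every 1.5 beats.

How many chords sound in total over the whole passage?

98 chords

A: 12·2 = 24 beats, 24/0.5 = 48 chords.
B: 4·5 = 20 beats, 20/2 = 10 chords.
C: 14·5 = 70 beats, 70/5 = 14 chords.
D: 4·3 = 12 beats, 12/6 = 2 chords.
E: 9·4 = 36 beats, 36/1.5 = 24 chords.
Total: 48 + 10 + 14 + 2 + 24 = 98.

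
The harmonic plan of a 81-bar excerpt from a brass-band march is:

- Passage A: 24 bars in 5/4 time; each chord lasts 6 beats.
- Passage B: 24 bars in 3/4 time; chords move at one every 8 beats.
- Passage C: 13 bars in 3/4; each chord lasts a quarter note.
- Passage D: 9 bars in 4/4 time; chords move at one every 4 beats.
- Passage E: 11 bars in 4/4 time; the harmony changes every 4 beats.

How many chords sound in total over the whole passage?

A: 24·5 = 120 beats, 120/6 = 20 chords.
B: 24·3 = 72 beats, 72/8 = 9 chords.
C: 13·3 = 39 beats, 39/1 = 39 chords.
D: 9·4 = 36 beats, 36/4 = 9 chords.
E: 11·4 = 44 beats, 44/4 = 11 chords.
Total: 20 + 9 + 39 + 9 + 11 = 88.

88 chords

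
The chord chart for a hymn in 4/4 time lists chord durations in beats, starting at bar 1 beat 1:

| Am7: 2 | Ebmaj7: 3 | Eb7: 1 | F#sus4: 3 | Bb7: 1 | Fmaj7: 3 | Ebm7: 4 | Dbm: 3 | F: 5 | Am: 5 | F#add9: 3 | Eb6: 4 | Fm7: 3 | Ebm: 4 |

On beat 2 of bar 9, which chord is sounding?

Eb6

Beat 2 of bar 9 is beat (9−1)×4 + 2 = 34 overall.
Running totals: Am7 ends at 2, Ebmaj7 ends at 5, Eb7 ends at 6, F#sus4 ends at 9, Bb7 ends at 10, Fmaj7 ends at 13, Ebm7 ends at 17, Dbm ends at 20, F ends at 25, Am ends at 30, F#add9 ends at 33, Eb6 ends at 37.
Beat 34 falls within Eb6.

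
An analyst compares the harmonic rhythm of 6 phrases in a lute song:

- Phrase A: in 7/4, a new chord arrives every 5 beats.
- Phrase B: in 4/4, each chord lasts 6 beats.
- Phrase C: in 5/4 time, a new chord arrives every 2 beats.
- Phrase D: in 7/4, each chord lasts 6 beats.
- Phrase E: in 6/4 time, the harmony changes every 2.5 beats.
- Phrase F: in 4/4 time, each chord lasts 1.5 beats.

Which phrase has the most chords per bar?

Phrase F

A: 7 beats/bar ÷ 5 beats/chord = 1.4 chords/bar.
B: 4 beats/bar ÷ 6 beats/chord = 2/3 chords/bar.
C: 5 beats/bar ÷ 2 beats/chord = 2.5 chords/bar.
D: 7 beats/bar ÷ 6 beats/chord = 7/6 chords/bar.
E: 6 beats/bar ÷ 2.5 beats/chord = 2.4 chords/bar.
F: 4 beats/bar ÷ 1.5 beats/chord = 8/3 chords/bar.
Fastest is F at 8/3 chords/bar.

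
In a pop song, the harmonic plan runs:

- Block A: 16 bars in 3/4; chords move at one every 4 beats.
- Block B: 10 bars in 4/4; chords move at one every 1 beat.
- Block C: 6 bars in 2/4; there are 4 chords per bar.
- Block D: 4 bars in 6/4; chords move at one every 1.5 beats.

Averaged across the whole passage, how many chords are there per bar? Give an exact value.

A: 16 bars of 3 beats is 48 beats; at 4 beats each that's 12 chords.
B: 10 bars of 4 beats is 40 beats; at 1 beat each that's 40 chords.
C: 6 bars of 2 beats is 12 beats; at 0.5 beats each that's 24 chords.
D: 4 bars of 6 beats is 24 beats; at 1.5 beats each that's 16 chords.
Overall: 92 chords over 36 bars → 92/36 = 23/9 chords per bar.

23/9 chords per bar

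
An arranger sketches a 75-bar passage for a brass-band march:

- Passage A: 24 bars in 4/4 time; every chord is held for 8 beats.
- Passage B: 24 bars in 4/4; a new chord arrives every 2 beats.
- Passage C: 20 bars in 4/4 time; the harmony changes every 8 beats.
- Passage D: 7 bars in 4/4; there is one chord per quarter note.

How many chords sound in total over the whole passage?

98 chords

A: 24·4 = 96 beats, 96/8 = 12 chords.
B: 24·4 = 96 beats, 96/2 = 48 chords.
C: 20·4 = 80 beats, 80/8 = 10 chords.
D: 7·4 = 28 beats, 28/1 = 28 chords.
Total: 12 + 48 + 10 + 28 = 98.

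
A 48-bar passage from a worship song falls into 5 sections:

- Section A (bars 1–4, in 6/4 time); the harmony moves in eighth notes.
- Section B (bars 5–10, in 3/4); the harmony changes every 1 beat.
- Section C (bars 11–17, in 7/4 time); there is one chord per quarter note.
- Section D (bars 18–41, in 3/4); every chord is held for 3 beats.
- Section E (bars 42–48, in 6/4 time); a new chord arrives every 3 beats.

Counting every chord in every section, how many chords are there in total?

153 chords

A: 4 bars × 6 beats = 24 beats; 0.5 beats/chord → 48 chords.
B: 6 bars × 3 beats = 18 beats; 1 beat/chord → 18 chords.
C: 7 bars × 7 beats = 49 beats; 1 beat/chord → 49 chords.
D: 24 bars × 3 beats = 72 beats; 3 beats/chord → 24 chords.
E: 7 bars × 6 beats = 42 beats; 3 beats/chord → 14 chords.
Total: 48 + 18 + 49 + 24 + 14 = 153.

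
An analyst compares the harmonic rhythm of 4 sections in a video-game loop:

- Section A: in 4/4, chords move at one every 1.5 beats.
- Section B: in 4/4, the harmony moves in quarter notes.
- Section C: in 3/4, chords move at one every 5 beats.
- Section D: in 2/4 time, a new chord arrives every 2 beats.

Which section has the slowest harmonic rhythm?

A: 4 beats/bar ÷ 1.5 beats/chord = 8/3 chords/bar.
B: 4 beats/bar ÷ 1 beat/chord = 4 chords/bar.
C: 3 beats/bar ÷ 5 beats/chord = 0.6 chords/bar.
D: 2 beats/bar ÷ 2 beats/chord = 1 chord/bar.
Slowest is C at 0.6 chords/bar.

Section C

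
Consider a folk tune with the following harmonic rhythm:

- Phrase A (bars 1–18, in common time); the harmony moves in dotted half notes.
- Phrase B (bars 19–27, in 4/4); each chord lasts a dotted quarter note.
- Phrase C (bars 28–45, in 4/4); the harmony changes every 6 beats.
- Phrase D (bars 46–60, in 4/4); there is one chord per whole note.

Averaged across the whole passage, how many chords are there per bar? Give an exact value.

A: 18 bars of 4 beats is 72 beats; at 3 beats each that's 24 chords.
B: 9 bars of 4 beats is 36 beats; at 1.5 beats each that's 24 chords.
C: 18 bars of 4 beats is 72 beats; at 6 beats each that's 12 chords.
D: 15 bars of 4 beats is 60 beats; at 4 beats each that's 15 chords.
Overall: 75 chords over 60 bars → 75/60 = 1.25 chords per bar.

1.25 chords per bar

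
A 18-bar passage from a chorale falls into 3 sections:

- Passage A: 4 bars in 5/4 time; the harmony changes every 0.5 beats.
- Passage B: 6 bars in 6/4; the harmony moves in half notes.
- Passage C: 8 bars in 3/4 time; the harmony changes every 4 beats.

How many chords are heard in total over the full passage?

A has 20 beats and chords last 0.5 each, so 40 chords.
B has 36 beats and chords last 2 each, so 18 chords.
C has 24 beats and chords last 4 each, so 6 chords.
Total: 40 + 18 + 6 = 64.

64 chords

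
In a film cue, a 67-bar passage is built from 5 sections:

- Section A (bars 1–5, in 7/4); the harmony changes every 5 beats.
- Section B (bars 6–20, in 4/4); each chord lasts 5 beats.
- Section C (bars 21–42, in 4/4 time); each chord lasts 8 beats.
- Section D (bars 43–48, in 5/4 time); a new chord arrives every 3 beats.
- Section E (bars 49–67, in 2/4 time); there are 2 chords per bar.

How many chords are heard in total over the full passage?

78 chords

A has 35 beats and chords last 5 each, so 7 chords.
B has 60 beats and chords last 5 each, so 12 chords.
C has 88 beats and chords last 8 each, so 11 chords.
D has 30 beats and chords last 3 each, so 10 chords.
E has 38 beats and chords last 1 each, so 38 chords.
Total: 7 + 12 + 11 + 10 + 38 = 78.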